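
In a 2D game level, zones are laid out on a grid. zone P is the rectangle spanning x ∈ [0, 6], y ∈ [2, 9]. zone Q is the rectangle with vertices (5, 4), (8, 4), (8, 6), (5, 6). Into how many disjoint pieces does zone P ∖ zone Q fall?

zone P ∖ zone Q is a single connected region.

1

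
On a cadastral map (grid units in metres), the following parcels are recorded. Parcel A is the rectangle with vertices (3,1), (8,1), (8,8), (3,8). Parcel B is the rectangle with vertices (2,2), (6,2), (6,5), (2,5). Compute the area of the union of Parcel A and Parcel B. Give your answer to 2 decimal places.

By inclusion–exclusion:
Individual areas: |Parcel A| = 35, |Parcel B| = 12.
|Parcel A∩Parcel B|: x∈[3,6], y∈[2,5] → 3·3 = 9.
|Parcel A ∪ Parcel B| = 47 − 9 = 38.00.

38.00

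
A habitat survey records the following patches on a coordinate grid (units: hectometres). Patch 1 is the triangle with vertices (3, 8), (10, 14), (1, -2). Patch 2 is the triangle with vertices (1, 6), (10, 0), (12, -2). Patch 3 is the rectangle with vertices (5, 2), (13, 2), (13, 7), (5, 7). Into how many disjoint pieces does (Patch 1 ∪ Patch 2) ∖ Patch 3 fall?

2

(Patch 1 ∪ Patch 2) ∖ Patch 3 splits into 2 disjoint pieces (area 28.2244, area 2).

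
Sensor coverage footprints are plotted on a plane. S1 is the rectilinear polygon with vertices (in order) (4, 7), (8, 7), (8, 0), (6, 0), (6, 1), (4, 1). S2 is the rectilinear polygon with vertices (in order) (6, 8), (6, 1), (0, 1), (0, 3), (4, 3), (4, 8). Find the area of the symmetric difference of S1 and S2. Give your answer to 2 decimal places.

24.00

|S1| = 26, |S2| = 22, |S1∩S2| = 12.
|S1 △ S2| = |S1| + |S2| − 2·|S1∩S2| = 26 + 22 − 24 = 24.00.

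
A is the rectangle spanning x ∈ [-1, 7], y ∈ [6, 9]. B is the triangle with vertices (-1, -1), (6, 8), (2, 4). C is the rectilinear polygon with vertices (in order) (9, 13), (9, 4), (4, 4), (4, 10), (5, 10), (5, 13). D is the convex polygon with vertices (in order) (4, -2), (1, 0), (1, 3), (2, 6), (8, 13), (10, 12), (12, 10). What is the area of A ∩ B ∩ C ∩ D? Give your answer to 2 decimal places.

The intersection is the polygon with vertices (4.444,6), (4,6), (6,8).
By the shoelace formula its area is 0.44.

0.44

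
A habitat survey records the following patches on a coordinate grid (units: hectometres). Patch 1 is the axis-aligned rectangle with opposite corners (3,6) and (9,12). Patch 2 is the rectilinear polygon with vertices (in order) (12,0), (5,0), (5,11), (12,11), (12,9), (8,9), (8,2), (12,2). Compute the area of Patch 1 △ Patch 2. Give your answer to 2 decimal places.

|Patch 1| = 36, |Patch 2| = 49, |Patch 1∩Patch 2| = 17.
|Patch 1 △ Patch 2| = |Patch 1| + |Patch 2| − 2·|Patch 1∩Patch 2| = 36 + 49 − 34 = 51.00.

51.00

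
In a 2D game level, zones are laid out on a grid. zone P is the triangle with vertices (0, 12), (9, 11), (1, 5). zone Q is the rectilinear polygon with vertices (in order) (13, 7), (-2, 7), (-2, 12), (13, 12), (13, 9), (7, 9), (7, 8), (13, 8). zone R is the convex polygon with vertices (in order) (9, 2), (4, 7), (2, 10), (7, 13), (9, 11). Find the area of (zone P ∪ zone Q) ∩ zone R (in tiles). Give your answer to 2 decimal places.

26.17

|zone P ∪ zone Q| = 71.9524.
|(zone P ∪ zone Q) ∩ zone R| = 26.17.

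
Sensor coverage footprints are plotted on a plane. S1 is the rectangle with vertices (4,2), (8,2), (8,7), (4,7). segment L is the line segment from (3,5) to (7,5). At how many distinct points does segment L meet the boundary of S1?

1

The segment meets the boundary at (4,5).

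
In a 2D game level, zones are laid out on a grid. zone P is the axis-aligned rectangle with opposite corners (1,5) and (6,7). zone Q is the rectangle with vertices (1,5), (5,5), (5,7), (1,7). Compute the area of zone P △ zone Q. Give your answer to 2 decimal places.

|zone P∩zone Q|: x∈[1,5], y∈[5,7] → 4·2 = 8.
|zone P △ zone Q| = |zone P| + |zone Q| − 2·|zone P∩zone Q| = 10 + 8 − 16 = 2.00.

2.00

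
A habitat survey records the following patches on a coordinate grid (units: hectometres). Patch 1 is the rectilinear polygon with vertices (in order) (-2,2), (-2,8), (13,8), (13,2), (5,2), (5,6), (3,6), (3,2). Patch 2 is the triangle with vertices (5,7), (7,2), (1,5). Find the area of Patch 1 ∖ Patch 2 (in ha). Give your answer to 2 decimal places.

|Patch 1| = 82, |Patch 1∩Patch 2| = 7.
|Patch 1 ∖ Patch 2| = |Patch 1| − |Patch 1∩Patch 2| = 82 − 7 = 75.00.

75.00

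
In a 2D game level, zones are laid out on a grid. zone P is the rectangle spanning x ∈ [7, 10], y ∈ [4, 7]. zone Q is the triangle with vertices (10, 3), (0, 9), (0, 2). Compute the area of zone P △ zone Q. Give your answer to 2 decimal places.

|zone P| = 9, |zone Q| = 35, |zone P∩zone Q| = 0.5333.
|zone P △ zone Q| = |zone P| + |zone Q| − 2·|zone P∩zone Q| = 9 + 35 − 1.0667 = 42.93.

42.93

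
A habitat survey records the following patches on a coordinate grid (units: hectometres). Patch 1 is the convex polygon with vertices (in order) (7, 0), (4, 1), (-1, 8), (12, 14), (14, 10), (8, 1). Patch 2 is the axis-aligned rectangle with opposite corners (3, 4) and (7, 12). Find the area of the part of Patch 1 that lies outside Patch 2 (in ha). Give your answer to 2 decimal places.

82.42

|Patch 1| = 109.5, |Patch 1∩Patch 2| = 27.0769.
|Patch 1 ∖ Patch 2| = |Patch 1| − |Patch 1∩Patch 2| = 109.5 − 27.0769 = 82.42.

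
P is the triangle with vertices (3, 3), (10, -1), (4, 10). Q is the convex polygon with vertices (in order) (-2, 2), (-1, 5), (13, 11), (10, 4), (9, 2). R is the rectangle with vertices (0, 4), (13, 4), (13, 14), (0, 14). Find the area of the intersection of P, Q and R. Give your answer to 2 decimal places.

The intersection is the polygon with vertices (3.565,6.957), (5.263,7.684), (7.273,4), (3.143,4).
By the shoelace formula its area is 9.96.

9.96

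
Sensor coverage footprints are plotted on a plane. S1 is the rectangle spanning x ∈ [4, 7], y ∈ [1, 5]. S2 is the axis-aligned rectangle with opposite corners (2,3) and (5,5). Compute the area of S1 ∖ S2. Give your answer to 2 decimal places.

|S1∩S2|: x∈[4,5], y∈[3,5] → 1·2 = 2.
|S1| = 12.
|S1 ∖ S2| = |S1| − |S1∩S2| = 12 − 2 = 10.00.

10.00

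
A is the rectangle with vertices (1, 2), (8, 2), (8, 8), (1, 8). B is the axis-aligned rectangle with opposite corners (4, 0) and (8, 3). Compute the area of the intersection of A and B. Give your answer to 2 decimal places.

4.00

|A∩B|: x∈[4,8], y∈[2,3] → 4·1 = 4.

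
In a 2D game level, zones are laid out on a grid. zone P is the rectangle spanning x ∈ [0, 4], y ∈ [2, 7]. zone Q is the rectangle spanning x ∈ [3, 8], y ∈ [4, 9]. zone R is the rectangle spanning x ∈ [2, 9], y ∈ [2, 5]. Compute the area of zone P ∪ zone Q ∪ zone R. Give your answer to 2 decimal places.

By inclusion–exclusion:
Individual areas: |zone P| = 20, |zone Q| = 25, |zone R| = 21.
|zone P∩zone Q|: x∈[3,4], y∈[4,7] → 1·3 = 3.
|zone P∩zone R|: x∈[2,4], y∈[2,5] → 2·3 = 6.
|zone Q∩zone R|: x∈[3,8], y∈[4,5] → 5·1 = 5.
|zone P∩zone Q∩zone R| = 1.
|zone P ∪ zone Q ∪ zone R| = 66 − 14 + 1 = 53.00.

53.00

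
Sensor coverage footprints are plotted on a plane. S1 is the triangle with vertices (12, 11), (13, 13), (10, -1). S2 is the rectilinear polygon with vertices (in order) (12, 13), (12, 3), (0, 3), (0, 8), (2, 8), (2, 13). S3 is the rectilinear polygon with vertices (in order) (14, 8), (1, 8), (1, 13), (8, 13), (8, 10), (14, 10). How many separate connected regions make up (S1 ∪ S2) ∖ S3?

2

(S1 ∪ S2) ∖ S3 splits into 2 disjoint pieces (area 13.0357, area 60.381).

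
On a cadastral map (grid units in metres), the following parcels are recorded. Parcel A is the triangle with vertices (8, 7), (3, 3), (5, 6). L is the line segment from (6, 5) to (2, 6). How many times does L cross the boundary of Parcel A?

2

The segment meets the boundary at (4.571,5.357), (5.619,5.095).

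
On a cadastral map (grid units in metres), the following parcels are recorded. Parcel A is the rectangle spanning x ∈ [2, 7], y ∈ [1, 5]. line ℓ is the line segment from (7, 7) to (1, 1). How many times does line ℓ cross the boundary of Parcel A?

The segment meets the boundary at (2,2), (5,5).

2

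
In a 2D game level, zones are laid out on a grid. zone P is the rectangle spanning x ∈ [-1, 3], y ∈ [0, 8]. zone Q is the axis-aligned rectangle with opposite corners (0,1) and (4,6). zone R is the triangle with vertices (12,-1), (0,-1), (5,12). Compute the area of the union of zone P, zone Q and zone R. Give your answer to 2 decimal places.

By inclusion–exclusion:
Individual areas: |zone P| = 32, |zone Q| = 20, |zone R| = 78.
|zone P∩zone Q|: x∈[0,3], y∈[1,6] → 3·5 = 15.
|zone P∩zone R| = 8.8923.
|zone Q∩zone R| = 11.3462.
|zone P∩zone Q∩zone R| = 6.3462.
|zone P ∪ zone Q ∪ zone R| = 130 − 35.2385 + 6.3462 = 101.11.

101.11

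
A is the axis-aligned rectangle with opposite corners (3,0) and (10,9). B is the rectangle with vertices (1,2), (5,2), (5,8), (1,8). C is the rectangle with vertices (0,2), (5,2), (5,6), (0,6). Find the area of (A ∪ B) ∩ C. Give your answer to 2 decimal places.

16.00

The region (A ∪ B) ∩ C is the polygon with vertices (1,2), (1,6), (5,6), (5,2), (3,2).
By the shoelace formula its area is 16.00.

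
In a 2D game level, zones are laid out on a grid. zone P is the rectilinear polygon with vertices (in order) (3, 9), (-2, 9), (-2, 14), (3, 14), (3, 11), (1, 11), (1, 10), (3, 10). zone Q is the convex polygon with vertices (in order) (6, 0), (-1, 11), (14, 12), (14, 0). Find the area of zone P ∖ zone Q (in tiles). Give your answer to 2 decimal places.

|zone P| = 23, |zone P∩zone Q| = 5.2606.
|zone P ∖ zone Q| = |zone P| − |zone P∩zone Q| = 23 − 5.2606 = 17.74.

17.74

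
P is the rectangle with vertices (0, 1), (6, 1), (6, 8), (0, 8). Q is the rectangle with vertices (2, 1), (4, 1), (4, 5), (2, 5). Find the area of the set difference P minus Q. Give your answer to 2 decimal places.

34.00

|P∩Q|: x∈[2,4], y∈[1,5] → 2·4 = 8.
|P| = 42.
|P ∖ Q| = |P| − |P∩Q| = 42 − 8 = 34.00.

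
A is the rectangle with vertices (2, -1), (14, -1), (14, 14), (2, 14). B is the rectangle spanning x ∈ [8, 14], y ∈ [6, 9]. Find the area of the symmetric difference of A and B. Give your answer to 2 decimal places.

162.00

|A∩B|: x∈[8,14], y∈[6,9] → 6·3 = 18.
|A △ B| = |A| + |B| − 2·|A∩B| = 180 + 18 − 36 = 162.00.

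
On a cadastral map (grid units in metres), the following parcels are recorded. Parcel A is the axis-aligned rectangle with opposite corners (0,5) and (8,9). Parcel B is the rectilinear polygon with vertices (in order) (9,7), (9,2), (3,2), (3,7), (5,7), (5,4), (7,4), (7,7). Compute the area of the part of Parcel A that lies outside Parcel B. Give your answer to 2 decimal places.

|Parcel A| = 32, |Parcel A∩Parcel B| = 6.
|Parcel A ∖ Parcel B| = |Parcel A| − |Parcel A∩Parcel B| = 32 − 6 = 26.00.

26.00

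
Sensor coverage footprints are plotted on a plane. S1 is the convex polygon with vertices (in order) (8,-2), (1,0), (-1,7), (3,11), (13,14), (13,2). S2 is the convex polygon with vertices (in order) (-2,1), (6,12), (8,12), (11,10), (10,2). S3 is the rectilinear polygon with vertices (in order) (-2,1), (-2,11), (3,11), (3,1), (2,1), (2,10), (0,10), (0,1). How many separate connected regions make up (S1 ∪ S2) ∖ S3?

1

(S1 ∪ S2) ∖ S3 is a single connected region.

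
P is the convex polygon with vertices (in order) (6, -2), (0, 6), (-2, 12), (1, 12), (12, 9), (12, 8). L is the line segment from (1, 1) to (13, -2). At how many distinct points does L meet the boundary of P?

2

The segment meets the boundary at (4.385,0.154), (6.913,-0.478).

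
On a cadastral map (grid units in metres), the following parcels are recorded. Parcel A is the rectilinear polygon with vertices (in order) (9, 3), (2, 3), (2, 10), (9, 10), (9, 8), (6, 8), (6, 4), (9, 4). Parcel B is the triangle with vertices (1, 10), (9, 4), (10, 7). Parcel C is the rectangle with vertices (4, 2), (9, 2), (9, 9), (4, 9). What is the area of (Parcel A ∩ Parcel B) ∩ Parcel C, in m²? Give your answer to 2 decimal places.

|Parcel A ∩ Parcel B| = 5.1667.
|(Parcel A ∩ Parcel B) ∩ Parcel C| = 3.50.

3.50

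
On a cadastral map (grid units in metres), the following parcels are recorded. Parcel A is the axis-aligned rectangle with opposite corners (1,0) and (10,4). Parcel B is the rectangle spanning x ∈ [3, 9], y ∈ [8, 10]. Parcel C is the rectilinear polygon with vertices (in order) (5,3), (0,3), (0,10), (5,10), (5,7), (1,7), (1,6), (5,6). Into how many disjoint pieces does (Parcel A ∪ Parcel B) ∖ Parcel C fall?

(Parcel A ∪ Parcel B) ∖ Parcel C splits into 2 disjoint pieces (area 32, area 8).

2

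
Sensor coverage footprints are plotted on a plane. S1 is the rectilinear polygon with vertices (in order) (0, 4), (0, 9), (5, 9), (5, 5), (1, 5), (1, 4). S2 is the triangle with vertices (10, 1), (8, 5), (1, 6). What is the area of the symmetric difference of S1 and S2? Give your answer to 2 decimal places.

30.09

|S1| = 21, |S2| = 13, |S1∩S2| = 1.9571.
|S1 △ S2| = |S1| + |S2| − 2·|S1∩S2| = 21 + 13 − 3.9143 = 30.09.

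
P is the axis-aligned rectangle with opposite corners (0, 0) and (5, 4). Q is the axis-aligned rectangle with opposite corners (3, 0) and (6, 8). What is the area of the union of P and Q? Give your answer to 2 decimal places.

36.00

By inclusion–exclusion:
Individual areas: |P| = 20, |Q| = 24.
|P∩Q|: x∈[3,5], y∈[0,4] → 2·4 = 8.
|P ∪ Q| = 44 − 8 = 36.00.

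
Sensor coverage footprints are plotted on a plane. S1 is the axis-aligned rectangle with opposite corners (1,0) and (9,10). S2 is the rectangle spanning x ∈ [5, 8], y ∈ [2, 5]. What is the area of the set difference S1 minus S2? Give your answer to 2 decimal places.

71.00

|S1∩S2|: x∈[5,8], y∈[2,5] → 3·3 = 9.
|S1| = 80.
|S1 ∖ S2| = |S1| − |S1∩S2| = 80 − 9 = 71.00.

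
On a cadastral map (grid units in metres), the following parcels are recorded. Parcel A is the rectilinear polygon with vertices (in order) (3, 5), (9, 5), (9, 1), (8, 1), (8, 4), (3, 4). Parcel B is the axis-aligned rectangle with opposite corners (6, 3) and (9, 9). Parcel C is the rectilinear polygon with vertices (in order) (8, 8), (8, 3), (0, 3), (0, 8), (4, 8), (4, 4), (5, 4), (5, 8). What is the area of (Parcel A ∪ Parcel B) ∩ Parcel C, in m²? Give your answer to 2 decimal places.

|Parcel A ∪ Parcel B| = 23.
|(Parcel A ∪ Parcel B) ∩ Parcel C| = 12.00.

12.00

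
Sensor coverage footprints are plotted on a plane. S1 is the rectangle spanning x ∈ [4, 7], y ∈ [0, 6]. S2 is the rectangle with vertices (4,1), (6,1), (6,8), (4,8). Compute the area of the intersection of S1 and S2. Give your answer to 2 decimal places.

|S1∩S2|: x∈[4,6], y∈[1,6] → 2·5 = 10.

10.00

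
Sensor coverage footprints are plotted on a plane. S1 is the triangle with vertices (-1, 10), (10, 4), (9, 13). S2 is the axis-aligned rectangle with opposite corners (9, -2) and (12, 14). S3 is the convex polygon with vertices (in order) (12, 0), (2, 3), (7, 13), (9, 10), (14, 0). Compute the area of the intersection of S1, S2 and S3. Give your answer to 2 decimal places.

3.58

The intersection is the polygon with vertices (9,4.545), (9,10), (9.429,9.143), (10,4).
By the shoelace formula its area is 3.58.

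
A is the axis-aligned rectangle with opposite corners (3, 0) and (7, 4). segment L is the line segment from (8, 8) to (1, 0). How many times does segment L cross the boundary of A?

The segment meets the boundary at (3,2.286), (4.5,4).

2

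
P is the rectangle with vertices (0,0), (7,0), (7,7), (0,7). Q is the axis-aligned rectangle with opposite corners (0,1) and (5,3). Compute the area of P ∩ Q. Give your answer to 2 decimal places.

10.00

|P∩Q|: x∈[0,5], y∈[1,3] → 5·2 = 10.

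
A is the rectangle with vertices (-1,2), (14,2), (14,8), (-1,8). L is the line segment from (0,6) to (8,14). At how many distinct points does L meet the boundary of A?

1

The segment meets the boundary at (2,8).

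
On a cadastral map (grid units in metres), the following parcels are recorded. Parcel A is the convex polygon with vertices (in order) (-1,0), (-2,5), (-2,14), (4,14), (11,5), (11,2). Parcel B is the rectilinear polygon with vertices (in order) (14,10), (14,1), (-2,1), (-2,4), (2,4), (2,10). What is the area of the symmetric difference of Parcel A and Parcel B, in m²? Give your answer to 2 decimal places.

|Parcel A| = 136, |Parcel B| = 120, |Parcel A∩Parcel B| = 78.7778.
|Parcel A △ Parcel B| = |Parcel A| + |Parcel B| − 2·|Parcel A∩Parcel B| = 136 + 120 − 157.5556 = 98.44.

98.44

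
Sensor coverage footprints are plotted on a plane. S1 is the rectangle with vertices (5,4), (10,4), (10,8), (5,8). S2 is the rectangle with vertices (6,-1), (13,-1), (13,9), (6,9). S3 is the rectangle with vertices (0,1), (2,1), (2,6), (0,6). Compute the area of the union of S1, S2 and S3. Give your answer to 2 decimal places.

84.00

By inclusion–exclusion:
Individual areas: |S1| = 20, |S2| = 70, |S3| = 10.
|S1∩S2|: x∈[6,10], y∈[4,8] → 4·4 = 16.
|S1∩S3| = 0 (no overlap).
|S2∩S3| = 0 (no overlap).
|S1∩S2∩S3| = 0.
|S1 ∪ S2 ∪ S3| = 100 − 16 + 0 = 84.00.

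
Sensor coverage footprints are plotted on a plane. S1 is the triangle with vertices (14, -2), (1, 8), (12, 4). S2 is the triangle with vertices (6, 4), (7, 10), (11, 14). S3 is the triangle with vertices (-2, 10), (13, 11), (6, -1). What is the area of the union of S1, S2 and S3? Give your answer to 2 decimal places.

By inclusion–exclusion:
Individual areas: |S1| = 29, |S2| = 10, |S3| = 86.5.
|S1∩S2| = 0.6304.
|S1∩S3| = 12.1333.
|S2∩S3| = 7.2796.
|S1∩S2∩S3| = 0.6304.
|S1 ∪ S2 ∪ S3| = 125.5 − 20.0433 + 0.6304 = 106.09.

106.09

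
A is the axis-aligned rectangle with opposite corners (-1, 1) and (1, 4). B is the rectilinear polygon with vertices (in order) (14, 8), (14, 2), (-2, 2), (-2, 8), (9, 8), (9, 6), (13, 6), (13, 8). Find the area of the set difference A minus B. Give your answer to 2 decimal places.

|A| = 6, |A∩B| = 4.
|A ∖ B| = |A| − |A∩B| = 6 − 4 = 2.00.

2.00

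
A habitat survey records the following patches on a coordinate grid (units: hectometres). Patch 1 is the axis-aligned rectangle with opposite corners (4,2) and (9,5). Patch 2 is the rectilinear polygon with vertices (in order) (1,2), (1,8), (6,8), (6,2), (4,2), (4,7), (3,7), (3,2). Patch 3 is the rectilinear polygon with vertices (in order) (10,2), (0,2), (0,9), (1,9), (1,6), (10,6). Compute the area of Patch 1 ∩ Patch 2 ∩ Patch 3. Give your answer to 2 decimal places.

The intersection is the polygon with vertices (6,2), (4,2), (4,5), (6,5).
By the shoelace formula its area is 6.00.

6.00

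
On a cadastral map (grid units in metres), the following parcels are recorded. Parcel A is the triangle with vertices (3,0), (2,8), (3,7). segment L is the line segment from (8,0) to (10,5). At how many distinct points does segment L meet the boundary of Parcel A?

The segment lies entirely outside Parcel A and never meets its boundary.

0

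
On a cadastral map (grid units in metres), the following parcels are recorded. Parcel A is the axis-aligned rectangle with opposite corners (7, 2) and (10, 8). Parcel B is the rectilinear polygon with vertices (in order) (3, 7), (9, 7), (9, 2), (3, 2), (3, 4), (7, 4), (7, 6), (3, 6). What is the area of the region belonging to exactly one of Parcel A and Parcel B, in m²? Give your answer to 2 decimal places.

|Parcel A| = 18, |Parcel B| = 22, |Parcel A∩Parcel B| = 10.
|Parcel A △ Parcel B| = |Parcel A| + |Parcel B| − 2·|Parcel A∩Parcel B| = 18 + 22 − 20 = 20.00.

20.00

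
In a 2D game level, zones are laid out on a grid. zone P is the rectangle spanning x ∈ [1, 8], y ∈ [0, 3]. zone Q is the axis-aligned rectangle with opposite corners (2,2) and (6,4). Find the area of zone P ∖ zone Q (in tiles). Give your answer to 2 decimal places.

|zone P∩zone Q|: x∈[2,6], y∈[2,3] → 4·1 = 4.
|zone P| = 21.
|zone P ∖ zone Q| = |zone P| − |zone P∩zone Q| = 21 − 4 = 17.00.

17.00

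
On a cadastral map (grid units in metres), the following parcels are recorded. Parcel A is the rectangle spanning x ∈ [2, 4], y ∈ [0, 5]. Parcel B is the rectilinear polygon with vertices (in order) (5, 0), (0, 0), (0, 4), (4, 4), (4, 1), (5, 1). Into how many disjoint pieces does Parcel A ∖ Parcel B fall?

1

Parcel A ∖ Parcel B is a single connected region.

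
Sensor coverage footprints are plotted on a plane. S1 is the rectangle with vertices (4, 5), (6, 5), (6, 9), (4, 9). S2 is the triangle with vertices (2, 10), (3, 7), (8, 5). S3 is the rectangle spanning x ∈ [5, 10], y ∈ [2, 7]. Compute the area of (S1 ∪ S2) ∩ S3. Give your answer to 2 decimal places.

The region (S1 ∪ S2) ∩ S3 is the polygon with vertices (5,5), (5,7), (6,7), (6,6.667), (8,5), (6,5.8), (6,5).
By the shoelace formula its area is 2.87.

2.87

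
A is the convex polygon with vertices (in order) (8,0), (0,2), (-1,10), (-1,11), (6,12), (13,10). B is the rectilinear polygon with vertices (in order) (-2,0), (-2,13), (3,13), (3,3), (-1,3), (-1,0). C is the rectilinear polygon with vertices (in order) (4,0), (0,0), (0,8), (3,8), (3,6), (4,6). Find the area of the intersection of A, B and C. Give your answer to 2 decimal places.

The intersection is the polygon with vertices (3,6), (3,3), (0,3), (0,8), (3,8).
By the shoelace formula its area is 15.00.

15.00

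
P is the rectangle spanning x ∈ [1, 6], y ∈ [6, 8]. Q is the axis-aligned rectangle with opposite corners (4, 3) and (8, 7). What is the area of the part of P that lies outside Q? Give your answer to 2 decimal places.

|P∩Q|: x∈[4,6], y∈[6,7] → 2·1 = 2.
|P| = 10.
|P ∖ Q| = |P| − |P∩Q| = 10 − 2 = 8.00.

8.00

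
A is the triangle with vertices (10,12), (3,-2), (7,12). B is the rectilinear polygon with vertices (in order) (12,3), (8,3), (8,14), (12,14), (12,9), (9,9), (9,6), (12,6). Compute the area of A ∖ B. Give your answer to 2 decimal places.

|A| = 21, |A∩B| = 4.
|A ∖ B| = |A| − |A∩B| = 21 − 4 = 17.00.

17.00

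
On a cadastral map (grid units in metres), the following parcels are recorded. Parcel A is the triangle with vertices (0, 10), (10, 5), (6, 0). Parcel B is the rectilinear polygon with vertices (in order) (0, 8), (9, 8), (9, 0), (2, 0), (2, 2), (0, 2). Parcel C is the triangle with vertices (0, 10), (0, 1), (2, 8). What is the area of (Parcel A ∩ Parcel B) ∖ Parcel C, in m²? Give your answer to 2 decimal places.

30.96

|Parcel A ∩ Parcel B| = 31.325.
|(Parcel A ∩ Parcel B) ∩ Parcel C| = 0.3613.
|(Parcel A ∩ Parcel B) ∖ Parcel C| = 31.325 − 0.3613 = 30.96.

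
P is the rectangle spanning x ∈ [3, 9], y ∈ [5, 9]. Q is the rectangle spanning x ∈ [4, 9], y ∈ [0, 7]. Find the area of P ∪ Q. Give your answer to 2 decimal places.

49.00

By inclusion–exclusion:
Individual areas: |P| = 24, |Q| = 35.
|P∩Q|: x∈[4,9], y∈[5,7] → 5·2 = 10.
|P ∪ Q| = 59 − 10 = 49.00.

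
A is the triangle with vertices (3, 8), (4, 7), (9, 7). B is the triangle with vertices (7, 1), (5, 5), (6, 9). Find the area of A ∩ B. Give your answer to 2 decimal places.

0.34

The intersection is the polygon with vertices (5.5,7), (5.64,7.56), (6.191,7.468), (6.25,7).
By the shoelace formula its area is 0.34.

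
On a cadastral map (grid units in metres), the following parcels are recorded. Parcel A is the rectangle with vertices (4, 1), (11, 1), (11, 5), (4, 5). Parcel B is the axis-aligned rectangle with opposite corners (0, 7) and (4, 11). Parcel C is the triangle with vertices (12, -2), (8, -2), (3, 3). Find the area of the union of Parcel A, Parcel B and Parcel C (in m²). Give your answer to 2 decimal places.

52.62

By inclusion–exclusion:
Individual areas: |Parcel A| = 28, |Parcel B| = 16, |Parcel C| = 10.
|Parcel A∩Parcel B| = 0 (no overlap).
|Parcel A∩Parcel C| = 1.3778.
|Parcel B∩Parcel C| = 0.
|Parcel A∩Parcel B∩Parcel C| = 0.
|Parcel A ∪ Parcel B ∪ Parcel C| = 54 − 1.3778 + 0 = 52.62.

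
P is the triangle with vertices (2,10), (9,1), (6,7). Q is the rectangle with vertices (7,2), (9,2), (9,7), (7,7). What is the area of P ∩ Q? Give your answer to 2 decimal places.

The intersection is the polygon with vertices (7,3.571), (7,5), (8.5,2), (8.222,2).
By the shoelace formula its area is 1.29.

1.29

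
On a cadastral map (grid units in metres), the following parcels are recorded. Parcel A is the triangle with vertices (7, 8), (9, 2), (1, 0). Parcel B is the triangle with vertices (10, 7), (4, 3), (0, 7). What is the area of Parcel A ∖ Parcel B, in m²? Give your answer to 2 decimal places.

19.10

|Parcel A| = 26, |Parcel A∩Parcel B| = 6.8999.
|Parcel A ∖ Parcel B| = |Parcel A| − |Parcel A∩Parcel B| = 26 − 6.8999 = 19.10.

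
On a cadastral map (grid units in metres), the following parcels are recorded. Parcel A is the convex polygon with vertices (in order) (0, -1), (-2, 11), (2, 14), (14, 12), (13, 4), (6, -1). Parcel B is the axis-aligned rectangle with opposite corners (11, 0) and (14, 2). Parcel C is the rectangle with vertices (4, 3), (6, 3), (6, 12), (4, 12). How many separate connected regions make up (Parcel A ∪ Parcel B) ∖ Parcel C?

2

(Parcel A ∪ Parcel B) ∖ Parcel C splits into 2 disjoint pieces (area 165.5, area 6).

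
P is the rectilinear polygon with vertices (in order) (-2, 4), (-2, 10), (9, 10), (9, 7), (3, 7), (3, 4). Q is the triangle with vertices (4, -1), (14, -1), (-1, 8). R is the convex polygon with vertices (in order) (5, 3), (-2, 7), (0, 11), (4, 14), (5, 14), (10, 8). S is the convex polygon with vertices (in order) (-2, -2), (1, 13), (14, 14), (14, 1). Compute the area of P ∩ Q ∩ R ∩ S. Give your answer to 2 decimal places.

The intersection is the polygon with vertices (3,5.6), (3,4.143), (0.279,5.698), (-0.265,6.676), (-0.107,7.464).
By the shoelace formula its area is 4.66.

4.66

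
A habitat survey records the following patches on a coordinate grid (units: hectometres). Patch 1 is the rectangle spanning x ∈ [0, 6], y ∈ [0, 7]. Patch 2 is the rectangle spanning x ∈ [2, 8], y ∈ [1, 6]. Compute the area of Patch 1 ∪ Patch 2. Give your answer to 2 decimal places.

52.00

By inclusion–exclusion:
Individual areas: |Patch 1| = 42, |Patch 2| = 30.
|Patch 1∩Patch 2|: x∈[2,6], y∈[1,6] → 4·5 = 20.
|Patch 1 ∪ Patch 2| = 72 − 20 = 52.00.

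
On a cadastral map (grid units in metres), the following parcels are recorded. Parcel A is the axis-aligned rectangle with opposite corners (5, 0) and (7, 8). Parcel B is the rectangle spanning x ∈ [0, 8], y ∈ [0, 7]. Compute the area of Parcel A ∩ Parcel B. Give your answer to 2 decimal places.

14.00

|Parcel A∩Parcel B|: x∈[5,7], y∈[0,7] → 2·7 = 14.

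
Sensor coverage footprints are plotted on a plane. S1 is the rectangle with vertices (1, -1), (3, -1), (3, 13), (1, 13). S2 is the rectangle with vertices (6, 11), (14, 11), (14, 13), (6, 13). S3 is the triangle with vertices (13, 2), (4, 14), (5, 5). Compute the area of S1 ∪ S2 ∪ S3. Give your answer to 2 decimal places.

By inclusion–exclusion:
Individual areas: |S1| = 28, |S2| = 16, |S3| = 34.5.
|S1∩S2| = 0 (no overlap).
|S1∩S3| = 0.
|S2∩S3| = 0.0417.
|S1∩S2∩S3| = 0.
|S1 ∪ S2 ∪ S3| = 78.5 − 0.0417 + 0 = 78.46.

78.46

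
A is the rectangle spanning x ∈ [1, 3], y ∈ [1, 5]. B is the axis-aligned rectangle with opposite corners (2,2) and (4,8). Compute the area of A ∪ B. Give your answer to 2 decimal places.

17.00

By inclusion–exclusion:
Individual areas: |A| = 8, |B| = 12.
|A∩B|: x∈[2,3], y∈[2,5] → 1·3 = 3.
|A ∪ B| = 20 − 3 = 17.00.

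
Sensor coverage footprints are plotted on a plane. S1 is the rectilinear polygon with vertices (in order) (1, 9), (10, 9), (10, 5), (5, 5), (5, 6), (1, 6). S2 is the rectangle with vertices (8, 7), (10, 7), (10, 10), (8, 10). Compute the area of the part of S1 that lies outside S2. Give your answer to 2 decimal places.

|S1| = 32, |S1∩S2| = 4.
|S1 ∖ S2| = |S1| − |S1∩S2| = 32 − 4 = 28.00.

28.00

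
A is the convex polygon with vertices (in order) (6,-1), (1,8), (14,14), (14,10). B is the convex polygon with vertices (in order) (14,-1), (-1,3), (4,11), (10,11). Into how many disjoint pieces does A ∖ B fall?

A ∖ B splits into 3 disjoint pieces (area 2.8702, area 0.9465, area 19.9214).

3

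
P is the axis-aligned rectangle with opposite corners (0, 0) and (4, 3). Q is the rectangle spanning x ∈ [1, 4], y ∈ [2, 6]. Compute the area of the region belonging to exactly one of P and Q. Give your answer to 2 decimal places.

18.00

|P∩Q|: x∈[1,4], y∈[2,3] → 3·1 = 3.
|P △ Q| = |P| + |Q| − 2·|P∩Q| = 12 + 12 − 6 = 18.00.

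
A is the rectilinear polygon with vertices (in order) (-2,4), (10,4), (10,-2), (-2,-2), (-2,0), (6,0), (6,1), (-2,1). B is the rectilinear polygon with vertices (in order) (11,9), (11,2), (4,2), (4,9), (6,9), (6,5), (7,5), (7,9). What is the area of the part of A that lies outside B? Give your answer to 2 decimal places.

|A| = 64, |A∩B| = 12.
|A ∖ B| = |A| − |A∩B| = 64 − 12 = 52.00.

52.00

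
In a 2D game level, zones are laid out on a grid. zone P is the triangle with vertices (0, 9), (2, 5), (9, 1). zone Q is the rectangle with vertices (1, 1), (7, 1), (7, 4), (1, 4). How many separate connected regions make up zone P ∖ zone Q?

zone P ∖ zone Q splits into 2 disjoint pieces (area 7.1875, area 0.6349).

2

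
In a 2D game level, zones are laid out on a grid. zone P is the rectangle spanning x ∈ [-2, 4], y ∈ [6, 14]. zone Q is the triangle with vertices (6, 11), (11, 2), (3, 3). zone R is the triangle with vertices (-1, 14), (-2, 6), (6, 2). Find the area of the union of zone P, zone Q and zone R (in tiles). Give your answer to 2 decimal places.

By inclusion–exclusion:
Individual areas: |zone P| = 48, |zone Q| = 33.5, |zone R| = 34.
|zone P∩zone Q| = 0.
|zone P∩zone R| = 22.6667.
|zone Q∩zone R| = 3.147.
|zone P∩zone Q∩zone R| = 0.
|zone P ∪ zone Q ∪ zone R| = 115.5 − 25.8136 + 0 = 89.69.

89.69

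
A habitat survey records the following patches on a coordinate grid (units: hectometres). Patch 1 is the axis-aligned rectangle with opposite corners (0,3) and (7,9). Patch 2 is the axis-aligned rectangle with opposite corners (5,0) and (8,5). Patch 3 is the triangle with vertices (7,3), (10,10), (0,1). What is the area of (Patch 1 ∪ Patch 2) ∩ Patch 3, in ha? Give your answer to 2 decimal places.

11.70

The region (Patch 1 ∪ Patch 2) ∩ Patch 3 is the polygon with vertices (7,5), (7.857,5), (7,3), (5,2.429), (5,3), (2.222,3), (7,7.3).
By the shoelace formula its area is 11.70.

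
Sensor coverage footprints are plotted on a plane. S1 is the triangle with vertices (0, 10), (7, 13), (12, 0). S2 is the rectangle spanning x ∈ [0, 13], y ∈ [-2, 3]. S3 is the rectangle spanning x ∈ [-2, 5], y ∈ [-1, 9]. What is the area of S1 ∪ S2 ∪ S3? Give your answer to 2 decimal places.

158.31

By inclusion–exclusion:
Individual areas: |S1| = 53, |S2| = 65, |S3| = 70.
|S1∩S2| = 3.6692.
|S1∩S3| = 6.0167.
|S2∩S3|: x∈[0,5], y∈[-1,3] → 5·4 = 20.
|S1∩S2∩S3| = 0.
|S1 ∪ S2 ∪ S3| = 188 − 29.6859 + 0 = 158.31.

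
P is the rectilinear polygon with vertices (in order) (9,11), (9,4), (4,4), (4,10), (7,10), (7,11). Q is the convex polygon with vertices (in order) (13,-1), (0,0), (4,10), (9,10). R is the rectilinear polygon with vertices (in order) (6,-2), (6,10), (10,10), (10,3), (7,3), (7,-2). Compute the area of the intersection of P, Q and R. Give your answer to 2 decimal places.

18.00

The intersection is the polygon with vertices (6,4), (6,10), (7,10), (9,10), (9,4).
By the shoelace formula its area is 18.00.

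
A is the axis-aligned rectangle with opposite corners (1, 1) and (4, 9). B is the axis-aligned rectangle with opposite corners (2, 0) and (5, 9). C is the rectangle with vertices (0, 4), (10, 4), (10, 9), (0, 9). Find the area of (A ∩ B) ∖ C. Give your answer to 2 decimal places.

|A ∩ B| = 16.
|(A ∩ B) ∩ C| = 10.
|(A ∩ B) ∖ C| = 16 − 10 = 6.00.

6.00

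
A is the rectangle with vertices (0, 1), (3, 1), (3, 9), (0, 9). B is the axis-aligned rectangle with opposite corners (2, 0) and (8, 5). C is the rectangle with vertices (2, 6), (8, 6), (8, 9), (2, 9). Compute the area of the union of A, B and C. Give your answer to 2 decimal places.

By inclusion–exclusion:
Individual areas: |A| = 24, |B| = 30, |C| = 18.
|A∩B|: x∈[2,3], y∈[1,5] → 1·4 = 4.
|A∩C|: x∈[2,3], y∈[6,9] → 1·3 = 3.
|B∩C| = 0 (no overlap).
|A∩B∩C| = 0.
|A ∪ B ∪ C| = 72 − 7 + 0 = 65.00.

65.00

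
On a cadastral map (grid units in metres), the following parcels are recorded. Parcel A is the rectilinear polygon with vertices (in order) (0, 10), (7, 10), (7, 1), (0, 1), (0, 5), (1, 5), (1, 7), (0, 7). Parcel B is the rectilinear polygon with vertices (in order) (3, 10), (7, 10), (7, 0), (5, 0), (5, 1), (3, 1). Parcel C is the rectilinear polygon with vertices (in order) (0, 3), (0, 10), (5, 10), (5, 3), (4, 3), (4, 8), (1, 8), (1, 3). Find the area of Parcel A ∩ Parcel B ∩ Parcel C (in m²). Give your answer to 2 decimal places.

9.00

The intersection is the polygon with vertices (3,10), (5,10), (5,3), (4,3), (4,8), (3,8).
By the shoelace formula its area is 9.00.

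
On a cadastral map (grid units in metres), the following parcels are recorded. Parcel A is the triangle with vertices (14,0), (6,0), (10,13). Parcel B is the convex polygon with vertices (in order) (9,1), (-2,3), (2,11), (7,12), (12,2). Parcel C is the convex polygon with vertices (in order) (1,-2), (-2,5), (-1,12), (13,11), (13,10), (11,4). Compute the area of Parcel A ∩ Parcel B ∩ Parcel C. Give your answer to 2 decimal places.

The intersection is the polygon with vertices (11,4), (6.698,1.419), (6.45,1.464), (8.667,8.667).
By the shoelace formula its area is 13.99.

13.99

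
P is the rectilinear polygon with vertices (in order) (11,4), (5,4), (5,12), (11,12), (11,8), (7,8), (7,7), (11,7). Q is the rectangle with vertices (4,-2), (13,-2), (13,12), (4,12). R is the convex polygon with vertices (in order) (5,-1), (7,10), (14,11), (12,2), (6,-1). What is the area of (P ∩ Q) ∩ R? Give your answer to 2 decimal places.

24.42

The region (P ∩ Q) ∩ R is the polygon with vertices (11,8), (7,8), (7,7), (11,7), (11,4), (5.909,4), (7,10), (11,10.571).
By the shoelace formula its area is 24.42.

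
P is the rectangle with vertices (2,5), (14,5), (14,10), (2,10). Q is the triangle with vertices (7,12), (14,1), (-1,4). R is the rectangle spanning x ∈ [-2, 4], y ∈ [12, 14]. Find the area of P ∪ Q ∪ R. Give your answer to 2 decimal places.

By inclusion–exclusion:
Individual areas: |P| = 60, |Q| = 72, |R| = 12.
|P∩Q| = 34.8182.
|P∩R| = 0 (no overlap).
|Q∩R| = 0.
|P∩Q∩R| = 0.
|P ∪ Q ∪ R| = 144 − 34.8182 + 0 = 109.18.

109.18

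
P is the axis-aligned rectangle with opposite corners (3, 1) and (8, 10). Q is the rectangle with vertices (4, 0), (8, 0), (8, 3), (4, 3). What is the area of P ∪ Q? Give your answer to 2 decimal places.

By inclusion–exclusion:
Individual areas: |P| = 45, |Q| = 12.
|P∩Q|: x∈[4,8], y∈[1,3] → 4·2 = 8.
|P ∪ Q| = 57 − 8 = 49.00.

49.00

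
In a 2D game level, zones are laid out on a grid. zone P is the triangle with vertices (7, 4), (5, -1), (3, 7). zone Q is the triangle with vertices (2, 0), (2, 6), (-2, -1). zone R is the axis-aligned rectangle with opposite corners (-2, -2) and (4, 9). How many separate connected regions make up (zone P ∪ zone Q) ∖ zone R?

1

(zone P ∪ zone Q) ∖ zone R is a single connected region.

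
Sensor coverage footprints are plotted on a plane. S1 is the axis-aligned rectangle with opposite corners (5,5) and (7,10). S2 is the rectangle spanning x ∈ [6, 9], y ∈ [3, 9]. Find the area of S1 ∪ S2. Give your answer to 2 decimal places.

By inclusion–exclusion:
Individual areas: |S1| = 10, |S2| = 18.
|S1∩S2|: x∈[6,7], y∈[5,9] → 1·4 = 4.
|S1 ∪ S2| = 28 − 4 = 24.00.

24.00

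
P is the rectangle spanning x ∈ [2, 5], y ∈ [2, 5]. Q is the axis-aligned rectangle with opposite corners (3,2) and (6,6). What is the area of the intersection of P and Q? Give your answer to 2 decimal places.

6.00

|P∩Q|: x∈[3,5], y∈[2,5] → 2·3 = 6.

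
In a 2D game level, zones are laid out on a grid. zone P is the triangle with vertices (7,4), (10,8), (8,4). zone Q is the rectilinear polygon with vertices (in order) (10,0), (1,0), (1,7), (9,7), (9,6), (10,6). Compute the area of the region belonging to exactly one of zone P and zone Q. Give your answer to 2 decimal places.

|zone P| = 2, |zone Q| = 62, |zone P∩zone Q| = 1.6667.
|zone P △ zone Q| = |zone P| + |zone Q| − 2·|zone P∩zone Q| = 2 + 62 − 3.3333 = 60.67.

60.67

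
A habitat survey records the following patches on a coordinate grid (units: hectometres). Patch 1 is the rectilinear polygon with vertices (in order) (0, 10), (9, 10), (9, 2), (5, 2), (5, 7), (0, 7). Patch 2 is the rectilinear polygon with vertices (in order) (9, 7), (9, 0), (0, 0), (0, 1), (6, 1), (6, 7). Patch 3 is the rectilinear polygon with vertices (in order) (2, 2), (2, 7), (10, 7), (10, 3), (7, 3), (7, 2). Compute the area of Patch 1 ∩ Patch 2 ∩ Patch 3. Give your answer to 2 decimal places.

The intersection is the polygon with vertices (6,2), (6,7), (9,7), (9,3), (7,3), (7,2).
By the shoelace formula its area is 13.00.

13.00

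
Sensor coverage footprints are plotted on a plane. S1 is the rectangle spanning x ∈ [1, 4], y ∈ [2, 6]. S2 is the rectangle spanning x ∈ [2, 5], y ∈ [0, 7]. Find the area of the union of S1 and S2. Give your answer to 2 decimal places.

By inclusion–exclusion:
Individual areas: |S1| = 12, |S2| = 21.
|S1∩S2|: x∈[2,4], y∈[2,6] → 2·4 = 8.
|S1 ∪ S2| = 33 − 8 = 25.00.

25.00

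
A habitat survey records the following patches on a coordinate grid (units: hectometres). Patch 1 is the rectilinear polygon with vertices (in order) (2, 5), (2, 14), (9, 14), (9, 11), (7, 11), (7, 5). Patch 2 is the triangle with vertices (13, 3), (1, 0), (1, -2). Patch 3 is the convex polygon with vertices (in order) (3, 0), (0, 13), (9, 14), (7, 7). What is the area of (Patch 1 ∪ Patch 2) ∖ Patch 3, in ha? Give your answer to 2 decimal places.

17.04

|Patch 1 ∪ Patch 2| = 63.
|(Patch 1 ∪ Patch 2) ∩ Patch 3| = 45.9598.
|(Patch 1 ∪ Patch 2) ∖ Patch 3| = 63 − 45.9598 = 17.04.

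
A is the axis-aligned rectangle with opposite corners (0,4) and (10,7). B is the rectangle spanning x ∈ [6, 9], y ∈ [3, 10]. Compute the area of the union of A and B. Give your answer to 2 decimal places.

42.00

By inclusion–exclusion:
Individual areas: |A| = 30, |B| = 21.
|A∩B|: x∈[6,9], y∈[4,7] → 3·3 = 9.
|A ∪ B| = 51 − 9 = 42.00.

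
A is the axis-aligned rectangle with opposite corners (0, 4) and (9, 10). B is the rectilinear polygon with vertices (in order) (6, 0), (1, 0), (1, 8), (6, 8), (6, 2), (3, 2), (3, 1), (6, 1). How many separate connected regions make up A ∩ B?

1

A ∩ B is a single connected region.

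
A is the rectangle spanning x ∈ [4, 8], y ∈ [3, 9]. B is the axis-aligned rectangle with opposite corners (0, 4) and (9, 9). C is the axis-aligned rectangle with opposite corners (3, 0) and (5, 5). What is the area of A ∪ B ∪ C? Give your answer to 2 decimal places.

By inclusion–exclusion:
Individual areas: |A| = 24, |B| = 45, |C| = 10.
|A∩B|: x∈[4,8], y∈[4,9] → 4·5 = 20.
|A∩C|: x∈[4,5], y∈[3,5] → 1·2 = 2.
|B∩C|: x∈[3,5], y∈[4,5] → 2·1 = 2.
|A∩B∩C| = 1.
|A ∪ B ∪ C| = 79 − 24 + 1 = 56.00.

56.00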